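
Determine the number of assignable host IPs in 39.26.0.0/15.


Host bits = 32 - 15 = 17
Total addresses = 2^17 = 131072
Usable = total - 2 (network and broadcast)
Usable hosts: 131070


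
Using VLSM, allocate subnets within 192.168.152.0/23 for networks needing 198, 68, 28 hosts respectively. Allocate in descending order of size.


198 hosts -> /24 (254 usable): 192.168.152.0/24
68 hosts -> /25 (126 usable): 192.168.153.0/25
28 hosts -> /27 (30 usable): 192.168.153.128/27
Allocation: 192.168.152.0/24 (198 hosts, 254 usable); 192.168.153.0/25 (68 hosts, 126 usable); 192.168.153.128/27 (28 hosts, 30 usable)


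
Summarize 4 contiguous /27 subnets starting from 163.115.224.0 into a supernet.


Original prefix: /27
Number of subnets: 4 = 2^2
New prefix = 27 - 2 = 25
Supernet: 163.115.224.0/25


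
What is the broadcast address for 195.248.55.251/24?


Network: 195.248.55.0/24
Host bits = 8
Set all host bits to 1:
Broadcast: 195.248.55.255


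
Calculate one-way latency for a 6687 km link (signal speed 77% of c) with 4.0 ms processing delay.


Speed = 0.77 * 3e5 km/s = 231000 km/s
Propagation delay = 6687 / 231000 = 0.0289 s = 28.9481 ms
Processing delay = 4.0 ms
Total one-way latency = 32.9481 ms


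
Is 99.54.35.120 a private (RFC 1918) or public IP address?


RFC 1918 private ranges:
  10.0.0.0/8 (10.0.0.0 - 10.255.255.255)
  172.16.0.0/12 (172.16.0.0 - 172.31.255.255)
  192.168.0.0/16 (192.168.0.0 - 192.168.255.255)
Public (not in any RFC 1918 range)


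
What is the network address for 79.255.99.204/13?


IP:   01001111.11111111.01100011.11001100
Mask: 11111111.11111000.00000000.00000000
AND operation:
Net:  01001111.11111000.00000000.00000000
Network: 79.248.0.0/13


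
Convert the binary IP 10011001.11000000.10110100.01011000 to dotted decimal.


10011001 = 153
11000000 = 192
10110100 = 180
01011000 = 88
IP: 153.192.180.88


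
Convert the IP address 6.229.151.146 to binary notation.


6 = 00000110
229 = 11100101
151 = 10010111
146 = 10010010
Binary: 00000110.11100101.10010111.10010010


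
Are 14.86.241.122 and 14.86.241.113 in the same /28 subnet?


Mask: 255.255.255.240
14.86.241.122 AND mask = 14.86.241.112
14.86.241.113 AND mask = 14.86.241.112
Yes, same subnet (14.86.241.112)


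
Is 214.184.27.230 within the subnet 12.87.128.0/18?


Subnet network: 12.87.128.0
Test IP AND mask: 214.184.0.0
No, 214.184.27.230 is not in 12.87.128.0/18


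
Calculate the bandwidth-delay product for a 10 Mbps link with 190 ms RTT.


BDP = bandwidth * RTT
= 10 Mbps * 190 ms
= 10 * 1e6 * 190 / 1000 bits
= 1900000 bits
= 237500 bytes
= 231.9336 KB
BDP = 1900000 bits (237500 bytes)


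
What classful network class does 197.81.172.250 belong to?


First octet: 197
Binary: 11000101
110xxxxx -> Class C (192-223)
Class C, default mask 255.255.255.0 (/24)


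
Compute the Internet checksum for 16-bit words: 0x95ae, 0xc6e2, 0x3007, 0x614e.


Sum all words (with carry folding):
+ 0x95ae = 0x95ae
+ 0xc6e2 = 0x5c91
+ 0x3007 = 0x8c98
+ 0x614e = 0xede6
One's complement: ~0xede6
Checksum = 0x1219


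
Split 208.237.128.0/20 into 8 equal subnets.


New prefix = 20 + 3 = 23
Each subnet has 512 addresses
  208.237.128.0/23
  208.237.130.0/23
  208.237.132.0/23
  208.237.134.0/23
  208.237.136.0/23
  208.237.138.0/23
  208.237.140.0/23
  208.237.142.0/23
Subnets: 208.237.128.0/23, 208.237.130.0/23, 208.237.132.0/23, 208.237.134.0/23, 208.237.136.0/23, 208.237.138.0/23, 208.237.140.0/23, 208.237.142.0/23


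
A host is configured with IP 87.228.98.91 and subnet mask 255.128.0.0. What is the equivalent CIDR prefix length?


Binary: 11111111.10000000.00000000.00000000
Count leading 1s
Prefix: /9


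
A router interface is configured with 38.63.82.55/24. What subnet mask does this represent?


/24 means 24 network bits, 8 host bits
Binary: 11111111111111111111111100000000
Mask: 255.255.255.0


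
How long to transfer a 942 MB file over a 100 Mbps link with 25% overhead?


Effective throughput = 100 * (1 - 25/100) = 75 Mbps
File size in Mb = 942 * 8 = 7536 Mb
Time = 7536 / 75
Time = 100.48 seconds


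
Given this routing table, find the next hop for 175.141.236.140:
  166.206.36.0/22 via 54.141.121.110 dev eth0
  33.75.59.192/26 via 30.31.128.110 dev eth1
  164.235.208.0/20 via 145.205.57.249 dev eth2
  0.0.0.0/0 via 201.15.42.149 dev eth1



Longest prefix match for 175.141.236.140:
  /22 166.206.36.0: no
  /26 33.75.59.192: no
  /20 164.235.208.0: no
  /0 0.0.0.0: MATCH
Selected: next-hop 201.15.42.149 via eth1 (matched /0)


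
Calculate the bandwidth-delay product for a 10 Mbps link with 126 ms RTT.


BDP = bandwidth * RTT
= 10 Mbps * 126 ms
= 10 * 1e6 * 126 / 1000 bits
= 1260000 bits
= 157500 bytes
= 153.8086 KB
BDP = 1260000 bits (157500 bytes)


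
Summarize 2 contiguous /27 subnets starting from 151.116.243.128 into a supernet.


Original prefix: /27
Number of subnets: 2 = 2^1
New prefix = 27 - 1 = 26
Supernet: 151.116.243.128/26


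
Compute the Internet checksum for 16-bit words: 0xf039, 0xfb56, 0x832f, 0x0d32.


Sum all words (with carry folding):
+ 0xf039 = 0xf039
+ 0xfb56 = 0xeb90
+ 0x832f = 0x6ec0
+ 0x0d32 = 0x7bf2
One's complement: ~0x7bf2
Checksum = 0x840d


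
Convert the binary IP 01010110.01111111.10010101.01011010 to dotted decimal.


01010110 = 86
01111111 = 127
10010101 = 149
01011010 = 90
IP: 86.127.149.90


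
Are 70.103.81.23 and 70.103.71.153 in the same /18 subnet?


Mask: 255.255.192.0
70.103.81.23 AND mask = 70.103.64.0
70.103.71.153 AND mask = 70.103.64.0
Yes, same subnet (70.103.64.0)


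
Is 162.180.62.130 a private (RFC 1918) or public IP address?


RFC 1918 private ranges:
  10.0.0.0/8 (10.0.0.0 - 10.255.255.255)
  172.16.0.0/12 (172.16.0.0 - 172.31.255.255)
  192.168.0.0/16 (192.168.0.0 - 192.168.255.255)
Public (not in any RFC 1918 range)


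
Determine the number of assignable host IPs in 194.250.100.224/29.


Host bits = 32 - 29 = 3
Total addresses = 2^3 = 8
Usable = total - 2 (network and broadcast)
Usable hosts: 6


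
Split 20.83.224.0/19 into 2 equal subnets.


New prefix = 19 + 1 = 20
Each subnet has 4096 addresses
  20.83.224.0/20
  20.83.240.0/20
Subnets: 20.83.224.0/20, 20.83.240.0/20


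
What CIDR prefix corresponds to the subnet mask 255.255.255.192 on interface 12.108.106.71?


Binary: 11111111.11111111.11111111.11000000
Count leading 1s
Prefix: /26


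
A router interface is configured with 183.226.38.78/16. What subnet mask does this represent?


/16 means 16 network bits, 16 host bits
Binary: 11111111111111110000000000000000
Mask: 255.255.0.0


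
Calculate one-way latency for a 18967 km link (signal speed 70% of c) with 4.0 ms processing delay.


Speed = 0.7 * 3e5 km/s = 210000 km/s
Propagation delay = 18967 / 210000 = 0.0903 s = 90.319 ms
Processing delay = 4.0 ms
Total one-way latency = 94.319 ms


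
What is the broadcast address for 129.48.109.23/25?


Network: 129.48.109.0/25
Host bits = 7
Set all host bits to 1:
Broadcast: 129.48.109.127


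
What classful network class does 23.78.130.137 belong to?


First octet: 23
Binary: 00010111
0xxxxxxx -> Class A (1-126)
Class A, default mask 255.0.0.0 (/8)


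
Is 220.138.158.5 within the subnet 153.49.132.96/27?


Subnet network: 153.49.132.96
Test IP AND mask: 220.138.158.0
No, 220.138.158.5 is not in 153.49.132.96/27


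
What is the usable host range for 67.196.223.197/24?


Network: 67.196.223.0
Broadcast: 67.196.223.255
First usable = network + 1
Last usable = broadcast - 1
Range: 67.196.223.1 to 67.196.223.254


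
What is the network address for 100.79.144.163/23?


IP:   01100100.01001111.10010000.10100011
Mask: 11111111.11111111.11111110.00000000
AND operation:
Net:  01100100.01001111.10010000.00000000
Network: 100.79.144.0/23


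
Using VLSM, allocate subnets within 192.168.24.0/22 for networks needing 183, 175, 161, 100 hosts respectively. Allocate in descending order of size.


183 hosts -> /24 (254 usable): 192.168.24.0/24
175 hosts -> /24 (254 usable): 192.168.25.0/24
161 hosts -> /24 (254 usable): 192.168.26.0/24
100 hosts -> /25 (126 usable): 192.168.27.0/25
Allocation: 192.168.24.0/24 (183 hosts, 254 usable); 192.168.25.0/24 (175 hosts, 254 usable); 192.168.26.0/24 (161 hosts, 254 usable); 192.168.27.0/25 (100 hosts, 126 usable)


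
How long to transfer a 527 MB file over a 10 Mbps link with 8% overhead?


Effective throughput = 10 * (1 - 8/100) = 9.2 Mbps
File size in Mb = 527 * 8 = 4216 Mb
Time = 4216 / 9.2
Time = 458.2609 seconds


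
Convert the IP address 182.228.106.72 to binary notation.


182 = 10110110
228 = 11100100
106 = 01101010
72 = 01001000
Binary: 10110110.11100100.01101010.01001000


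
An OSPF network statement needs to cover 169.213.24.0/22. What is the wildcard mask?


Subnet mask: 255.255.252.0
Wildcard = 255.255.255.255 - subnet mask
255 - 255 = 0
255 - 255 = 0
255 - 252 = 3
255 - 0 = 255
Wildcard: 0.0.3.255


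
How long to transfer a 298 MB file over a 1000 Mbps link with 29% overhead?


Effective throughput = 1000 * (1 - 29/100) = 710 Mbps
File size in Mb = 298 * 8 = 2384 Mb
Time = 2384 / 710
Time = 3.3577 seconds


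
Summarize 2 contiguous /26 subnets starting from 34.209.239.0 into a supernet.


Original prefix: /26
Number of subnets: 2 = 2^1
New prefix = 26 - 1 = 25
Supernet: 34.209.239.0/25


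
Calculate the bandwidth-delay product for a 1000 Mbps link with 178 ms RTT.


BDP = bandwidth * RTT
= 1000 Mbps * 178 ms
= 1000 * 1e6 * 178 / 1000 bits
= 178000000 bits
= 22250000 bytes
= 21728.5156 KB
BDP = 178000000 bits (22250000 bytes)


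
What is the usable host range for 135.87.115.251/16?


Network: 135.87.0.0
Broadcast: 135.87.255.255
First usable = network + 1
Last usable = broadcast - 1
Range: 135.87.0.1 to 135.87.255.254


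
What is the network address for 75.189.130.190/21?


IP:   01001011.10111101.10000010.10111110
Mask: 11111111.11111111.11111000.00000000
AND operation:
Net:  01001011.10111101.10000000.00000000
Network: 75.189.128.0/21


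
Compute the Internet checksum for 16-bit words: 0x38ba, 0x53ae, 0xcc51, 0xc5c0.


Sum all words (with carry folding):
+ 0x38ba = 0x38ba
+ 0x53ae = 0x8c68
+ 0xcc51 = 0x58ba
+ 0xc5c0 = 0x1e7b
One's complement: ~0x1e7b
Checksum = 0xe184


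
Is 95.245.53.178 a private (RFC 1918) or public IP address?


RFC 1918 private ranges:
  10.0.0.0/8 (10.0.0.0 - 10.255.255.255)
  172.16.0.0/12 (172.16.0.0 - 172.31.255.255)
  192.168.0.0/16 (192.168.0.0 - 192.168.255.255)
Public (not in any RFC 1918 range)


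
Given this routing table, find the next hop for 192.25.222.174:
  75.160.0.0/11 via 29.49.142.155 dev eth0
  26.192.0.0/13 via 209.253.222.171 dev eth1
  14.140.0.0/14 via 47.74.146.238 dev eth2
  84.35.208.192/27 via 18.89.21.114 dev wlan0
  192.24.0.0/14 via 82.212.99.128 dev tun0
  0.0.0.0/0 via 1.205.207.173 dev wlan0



Longest prefix match for 192.25.222.174:
  /11 75.160.0.0: no
  /13 26.192.0.0: no
  /14 14.140.0.0: no
  /27 84.35.208.192: no
  /14 192.24.0.0: MATCH
  /0 0.0.0.0: MATCH
Selected: next-hop 82.212.99.128 via tun0 (matched /14)


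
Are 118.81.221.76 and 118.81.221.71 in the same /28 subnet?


Mask: 255.255.255.240
118.81.221.76 AND mask = 118.81.221.64
118.81.221.71 AND mask = 118.81.221.64
Yes, same subnet (118.81.221.64)


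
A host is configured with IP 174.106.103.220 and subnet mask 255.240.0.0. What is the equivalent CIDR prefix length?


Binary: 11111111.11110000.00000000.00000000
Count leading 1s
Prefix: /12


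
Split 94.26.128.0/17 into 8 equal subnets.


New prefix = 17 + 3 = 20
Each subnet has 4096 addresses
  94.26.128.0/20
  94.26.144.0/20
  94.26.160.0/20
  94.26.176.0/20
  94.26.192.0/20
  94.26.208.0/20
  94.26.224.0/20
  94.26.240.0/20
Subnets: 94.26.128.0/20, 94.26.144.0/20, 94.26.160.0/20, 94.26.176.0/20, 94.26.192.0/20, 94.26.208.0/20, 94.26.224.0/20, 94.26.240.0/20


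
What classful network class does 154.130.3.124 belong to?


First octet: 154
Binary: 10011010
10xxxxxx -> Class B (128-191)
Class B, default mask 255.255.0.0 (/16)


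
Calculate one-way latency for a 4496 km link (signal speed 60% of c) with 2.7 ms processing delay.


Speed = 0.6 * 3e5 km/s = 180000 km/s
Propagation delay = 4496 / 180000 = 0.025 s = 24.9778 ms
Processing delay = 2.7 ms
Total one-way latency = 27.6778 ms


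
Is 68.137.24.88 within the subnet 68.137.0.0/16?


Subnet network: 68.137.0.0
Test IP AND mask: 68.137.0.0
Yes, 68.137.24.88 is in 68.137.0.0/16


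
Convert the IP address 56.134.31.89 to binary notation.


56 = 00111000
134 = 10000110
31 = 00011111
89 = 01011001
Binary: 00111000.10000110.00011111.01011001


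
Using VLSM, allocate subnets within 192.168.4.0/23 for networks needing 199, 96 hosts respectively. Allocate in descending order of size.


199 hosts -> /24 (254 usable): 192.168.4.0/24
96 hosts -> /25 (126 usable): 192.168.5.0/25
Allocation: 192.168.4.0/24 (199 hosts, 254 usable); 192.168.5.0/25 (96 hosts, 126 usable)


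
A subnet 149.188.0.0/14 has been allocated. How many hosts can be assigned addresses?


Host bits = 32 - 14 = 18
Total addresses = 2^18 = 262144
Usable = total - 2 (network and broadcast)
Usable hosts: 262142


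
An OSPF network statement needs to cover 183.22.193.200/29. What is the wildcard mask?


Subnet mask: 255.255.255.248
Wildcard = 255.255.255.255 - subnet mask
255 - 255 = 0
255 - 255 = 0
255 - 255 = 0
255 - 248 = 7
Wildcard: 0.0.0.7


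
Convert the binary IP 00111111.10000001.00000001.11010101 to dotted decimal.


00111111 = 63
10000001 = 129
00000001 = 1
11010101 = 213
IP: 63.129.1.213


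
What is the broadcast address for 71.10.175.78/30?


Network: 71.10.175.76/30
Host bits = 2
Set all host bits to 1:
Broadcast: 71.10.175.79


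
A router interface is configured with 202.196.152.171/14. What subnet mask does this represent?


/14 means 14 network bits, 18 host bits
Binary: 11111111111111000000000000000000
Mask: 255.252.0.0


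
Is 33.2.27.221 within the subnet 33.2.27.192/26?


Subnet network: 33.2.27.192
Test IP AND mask: 33.2.27.192
Yes, 33.2.27.221 is in 33.2.27.192/26


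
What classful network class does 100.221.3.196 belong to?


First octet: 100
Binary: 01100100
0xxxxxxx -> Class A (1-126)
Class A, default mask 255.0.0.0 (/8)


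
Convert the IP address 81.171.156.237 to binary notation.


81 = 01010001
171 = 10101011
156 = 10011100
237 = 11101101
Binary: 01010001.10101011.10011100.11101101


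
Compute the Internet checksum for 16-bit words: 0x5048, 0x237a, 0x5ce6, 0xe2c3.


Sum all words (with carry folding):
+ 0x5048 = 0x5048
+ 0x237a = 0x73c2
+ 0x5ce6 = 0xd0a8
+ 0xe2c3 = 0xb36c
One's complement: ~0xb36c
Checksum = 0x4c93


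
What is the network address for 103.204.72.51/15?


IP:   01100111.11001100.01001000.00110011
Mask: 11111111.11111110.00000000.00000000
AND operation:
Net:  01100111.11001100.00000000.00000000
Network: 103.204.0.0/15


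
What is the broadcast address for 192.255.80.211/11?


Network: 192.224.0.0/11
Host bits = 21
Set all host bits to 1:
Broadcast: 192.255.255.255


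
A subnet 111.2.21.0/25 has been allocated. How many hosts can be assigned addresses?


Host bits = 32 - 25 = 7
Total addresses = 2^7 = 128
Usable = total - 2 (network and broadcast)
Usable hosts: 126


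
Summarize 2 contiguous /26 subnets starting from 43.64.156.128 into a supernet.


Original prefix: /26
Number of subnets: 2 = 2^1
New prefix = 26 - 1 = 25
Supernet: 43.64.156.128/25


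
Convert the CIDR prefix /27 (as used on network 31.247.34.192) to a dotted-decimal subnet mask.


/27 means 27 network bits, 5 host bits
Binary: 11111111111111111111111111100000
Mask: 255.255.255.224


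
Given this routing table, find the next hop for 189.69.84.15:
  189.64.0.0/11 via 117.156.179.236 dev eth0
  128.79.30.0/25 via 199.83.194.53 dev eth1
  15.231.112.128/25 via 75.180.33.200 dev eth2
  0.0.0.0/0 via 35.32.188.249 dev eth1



Longest prefix match for 189.69.84.15:
  /11 189.64.0.0: MATCH
  /25 128.79.30.0: no
  /25 15.231.112.128: no
  /0 0.0.0.0: MATCH
Selected: next-hop 117.156.179.236 via eth0 (matched /11)


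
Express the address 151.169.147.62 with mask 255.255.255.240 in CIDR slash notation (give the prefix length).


Binary: 11111111.11111111.11111111.11110000
Count leading 1s
Prefix: /28


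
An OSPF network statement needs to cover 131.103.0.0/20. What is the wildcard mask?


Subnet mask: 255.255.240.0
Wildcard = 255.255.255.255 - subnet mask
255 - 255 = 0
255 - 255 = 0
255 - 240 = 15
255 - 0 = 255
Wildcard: 0.0.15.255


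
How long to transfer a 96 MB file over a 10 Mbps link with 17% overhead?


Effective throughput = 10 * (1 - 17/100) = 8.3 Mbps
File size in Mb = 96 * 8 = 768 Mb
Time = 768 / 8.3
Time = 92.5301 seconds


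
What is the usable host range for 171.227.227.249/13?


Network: 171.224.0.0
Broadcast: 171.231.255.255
First usable = network + 1
Last usable = broadcast - 1
Range: 171.224.0.1 to 171.231.255.254


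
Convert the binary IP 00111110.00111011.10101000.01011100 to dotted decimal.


00111110 = 62
00111011 = 59
10101000 = 168
01011100 = 92
IP: 62.59.168.92


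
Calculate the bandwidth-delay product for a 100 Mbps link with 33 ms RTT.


BDP = bandwidth * RTT
= 100 Mbps * 33 ms
= 100 * 1e6 * 33 / 1000 bits
= 3300000 bits
= 412500 bytes
= 402.832 KB
BDP = 3300000 bits (412500 bytes)


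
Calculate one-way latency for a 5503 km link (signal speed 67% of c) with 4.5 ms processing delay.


Speed = 0.67 * 3e5 km/s = 201000 km/s
Propagation delay = 5503 / 201000 = 0.0274 s = 27.3781 ms
Processing delay = 4.5 ms
Total one-way latency = 31.8781 ms


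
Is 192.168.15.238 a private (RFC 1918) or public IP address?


RFC 1918 private ranges:
  10.0.0.0/8 (10.0.0.0 - 10.255.255.255)
  172.16.0.0/12 (172.16.0.0 - 172.31.255.255)
  192.168.0.0/16 (192.168.0.0 - 192.168.255.255)
Private (in 192.168.0.0/16)


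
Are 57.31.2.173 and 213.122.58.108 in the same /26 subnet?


Mask: 255.255.255.192
57.31.2.173 AND mask = 57.31.2.128
213.122.58.108 AND mask = 213.122.58.64
No, different subnets (57.31.2.128 vs 213.122.58.64)


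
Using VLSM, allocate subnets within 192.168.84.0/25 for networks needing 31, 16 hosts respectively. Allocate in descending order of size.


31 hosts -> /26 (62 usable): 192.168.84.0/26
16 hosts -> /27 (30 usable): 192.168.84.64/27
Allocation: 192.168.84.0/26 (31 hosts, 62 usable); 192.168.84.64/27 (16 hosts, 30 usable)


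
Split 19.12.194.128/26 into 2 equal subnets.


New prefix = 26 + 1 = 27
Each subnet has 32 addresses
  19.12.194.128/27
  19.12.194.160/27
Subnets: 19.12.194.128/27, 19.12.194.160/27


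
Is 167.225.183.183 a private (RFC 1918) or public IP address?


RFC 1918 private ranges:
  10.0.0.0/8 (10.0.0.0 - 10.255.255.255)
  172.16.0.0/12 (172.16.0.0 - 172.31.255.255)
  192.168.0.0/16 (192.168.0.0 - 192.168.255.255)
Public (not in any RFC 1918 range)


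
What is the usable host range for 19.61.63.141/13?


Network: 19.56.0.0
Broadcast: 19.63.255.255
First usable = network + 1
Last usable = broadcast - 1
Range: 19.56.0.1 to 19.63.255.254


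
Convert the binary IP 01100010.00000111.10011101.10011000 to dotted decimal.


01100010 = 98
00000111 = 7
10011101 = 157
10011000 = 152
IP: 98.7.157.152


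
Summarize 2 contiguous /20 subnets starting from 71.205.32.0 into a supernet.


Original prefix: /20
Number of subnets: 2 = 2^1
New prefix = 20 - 1 = 19
Supernet: 71.205.32.0/19


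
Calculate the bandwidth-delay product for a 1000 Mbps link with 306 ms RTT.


BDP = bandwidth * RTT
= 1000 Mbps * 306 ms
= 1000 * 1e6 * 306 / 1000 bits
= 306000000 bits
= 38250000 bytes
= 37353.5156 KB
BDP = 306000000 bits (38250000 bytes)


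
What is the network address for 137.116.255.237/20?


IP:   10001001.01110100.11111111.11101101
Mask: 11111111.11111111.11110000.00000000
AND operation:
Net:  10001001.01110100.11110000.00000000
Network: 137.116.240.0/20


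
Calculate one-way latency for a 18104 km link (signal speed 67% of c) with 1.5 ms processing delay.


Speed = 0.67 * 3e5 km/s = 201000 km/s
Propagation delay = 18104 / 201000 = 0.0901 s = 90.0697 ms
Processing delay = 1.5 ms
Total one-way latency = 91.5697 ms


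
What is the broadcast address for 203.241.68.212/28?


Network: 203.241.68.208/28
Host bits = 4
Set all host bits to 1:
Broadcast: 203.241.68.223


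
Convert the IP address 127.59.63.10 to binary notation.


127 = 01111111
59 = 00111011
63 = 00111111
10 = 00001010
Binary: 01111111.00111011.00111111.00001010


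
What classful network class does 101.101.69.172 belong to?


First octet: 101
Binary: 01100101
0xxxxxxx -> Class A (1-126)
Class A, default mask 255.0.0.0 (/8)


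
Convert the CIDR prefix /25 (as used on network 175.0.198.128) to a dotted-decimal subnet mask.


/25 means 25 network bits, 7 host bits
Binary: 11111111111111111111111110000000
Mask: 255.255.255.128


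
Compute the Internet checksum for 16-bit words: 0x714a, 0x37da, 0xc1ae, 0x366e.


Sum all words (with carry folding):
+ 0x714a = 0x714a
+ 0x37da = 0xa924
+ 0xc1ae = 0x6ad3
+ 0x366e = 0xa141
One's complement: ~0xa141
Checksum = 0x5ebe


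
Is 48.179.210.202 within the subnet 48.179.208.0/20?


Subnet network: 48.179.208.0
Test IP AND mask: 48.179.208.0
Yes, 48.179.210.202 is in 48.179.208.0/20


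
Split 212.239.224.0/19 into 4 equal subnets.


New prefix = 19 + 2 = 21
Each subnet has 2048 addresses
  212.239.224.0/21
  212.239.232.0/21
  212.239.240.0/21
  212.239.248.0/21
Subnets: 212.239.224.0/21, 212.239.232.0/21, 212.239.240.0/21, 212.239.248.0/21


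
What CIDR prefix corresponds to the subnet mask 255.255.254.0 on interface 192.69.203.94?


Binary: 11111111.11111111.11111110.00000000
Count leading 1s
Prefix: /23


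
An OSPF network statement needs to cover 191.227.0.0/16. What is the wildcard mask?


Subnet mask: 255.255.0.0
Wildcard = 255.255.255.255 - subnet mask
255 - 255 = 0
255 - 255 = 0
255 - 0 = 255
255 - 0 = 255
Wildcard: 0.0.255.255


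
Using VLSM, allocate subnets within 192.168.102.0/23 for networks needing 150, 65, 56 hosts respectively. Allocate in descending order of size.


150 hosts -> /24 (254 usable): 192.168.102.0/24
65 hosts -> /25 (126 usable): 192.168.103.0/25
56 hosts -> /26 (62 usable): 192.168.103.128/26
Allocation: 192.168.102.0/24 (150 hosts, 254 usable); 192.168.103.0/25 (65 hosts, 126 usable); 192.168.103.128/26 (56 hosts, 62 usable)


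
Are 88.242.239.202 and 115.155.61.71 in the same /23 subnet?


Mask: 255.255.254.0
88.242.239.202 AND mask = 88.242.238.0
115.155.61.71 AND mask = 115.155.60.0
No, different subnets (88.242.238.0 vs 115.155.60.0)


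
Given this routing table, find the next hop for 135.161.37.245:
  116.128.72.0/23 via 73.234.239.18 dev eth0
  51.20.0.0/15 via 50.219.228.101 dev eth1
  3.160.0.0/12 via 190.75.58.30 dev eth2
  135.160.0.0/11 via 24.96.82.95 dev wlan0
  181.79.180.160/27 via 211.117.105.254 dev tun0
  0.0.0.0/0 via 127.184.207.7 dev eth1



Longest prefix match for 135.161.37.245:
  /23 116.128.72.0: no
  /15 51.20.0.0: no
  /12 3.160.0.0: no
  /11 135.160.0.0: MATCH
  /27 181.79.180.160: no
  /0 0.0.0.0: MATCH
Selected: next-hop 24.96.82.95 via wlan0 (matched /11)


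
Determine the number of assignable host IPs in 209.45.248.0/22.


Host bits = 32 - 22 = 10
Total addresses = 2^10 = 1024
Usable = total - 2 (network and broadcast)
Usable hosts: 1022


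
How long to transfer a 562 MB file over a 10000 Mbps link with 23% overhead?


Effective throughput = 10000 * (1 - 23/100) = 7700 Mbps
File size in Mb = 562 * 8 = 4496 Mb
Time = 4496 / 7700
Time = 0.5839 seconds


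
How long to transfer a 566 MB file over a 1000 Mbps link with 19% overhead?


Effective throughput = 1000 * (1 - 19/100) = 810 Mbps
File size in Mb = 566 * 8 = 4528 Mb
Time = 4528 / 810
Time = 5.5901 seconds


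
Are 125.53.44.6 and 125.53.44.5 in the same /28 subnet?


Mask: 255.255.255.240
125.53.44.6 AND mask = 125.53.44.0
125.53.44.5 AND mask = 125.53.44.0
Yes, same subnet (125.53.44.0)


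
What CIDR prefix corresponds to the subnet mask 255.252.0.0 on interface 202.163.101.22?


Binary: 11111111.11111100.00000000.00000000
Count leading 1s
Prefix: /14


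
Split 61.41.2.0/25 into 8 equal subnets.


New prefix = 25 + 3 = 28
Each subnet has 16 addresses
  61.41.2.0/28
  61.41.2.16/28
  61.41.2.32/28
  61.41.2.48/28
  61.41.2.64/28
  61.41.2.80/28
  61.41.2.96/28
  61.41.2.112/28
Subnets: 61.41.2.0/28, 61.41.2.16/28, 61.41.2.32/28, 61.41.2.48/28, 61.41.2.64/28, 61.41.2.80/28, 61.41.2.96/28, 61.41.2.112/28


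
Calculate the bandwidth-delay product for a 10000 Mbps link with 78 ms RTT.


BDP = bandwidth * RTT
= 10000 Mbps * 78 ms
= 10000 * 1e6 * 78 / 1000 bits
= 780000000 bits
= 97500000 bytes
= 95214.8438 KB
BDP = 780000000 bits (97500000 bytes)


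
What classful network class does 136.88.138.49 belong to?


First octet: 136
Binary: 10001000
10xxxxxx -> Class B (128-191)
Class B, default mask 255.255.0.0 (/16)


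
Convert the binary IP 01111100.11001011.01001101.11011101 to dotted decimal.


01111100 = 124
11001011 = 203
01001101 = 77
11011101 = 221
IP: 124.203.77.221


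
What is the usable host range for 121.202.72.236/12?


Network: 121.192.0.0
Broadcast: 121.207.255.255
First usable = network + 1
Last usable = broadcast - 1
Range: 121.192.0.1 to 121.207.255.254


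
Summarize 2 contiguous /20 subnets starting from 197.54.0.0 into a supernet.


Original prefix: /20
Number of subnets: 2 = 2^1
New prefix = 20 - 1 = 19
Supernet: 197.54.0.0/19


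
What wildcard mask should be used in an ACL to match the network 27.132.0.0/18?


Subnet mask: 255.255.192.0
Wildcard = 255.255.255.255 - subnet mask
255 - 255 = 0
255 - 255 = 0
255 - 192 = 63
255 - 0 = 255
Wildcard: 0.0.63.255


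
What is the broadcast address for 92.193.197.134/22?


Network: 92.193.196.0/22
Host bits = 10
Set all host bits to 1:
Broadcast: 92.193.199.255


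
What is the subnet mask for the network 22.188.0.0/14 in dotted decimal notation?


/14 means 14 network bits, 18 host bits
Binary: 11111111111111000000000000000000
Mask: 255.252.0.0


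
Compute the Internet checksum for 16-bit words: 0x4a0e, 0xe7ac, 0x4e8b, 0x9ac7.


Sum all words (with carry folding):
+ 0x4a0e = 0x4a0e
+ 0xe7ac = 0x31bb
+ 0x4e8b = 0x8046
+ 0x9ac7 = 0x1b0e
One's complement: ~0x1b0e
Checksum = 0xe4f1


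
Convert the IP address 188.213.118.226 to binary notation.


188 = 10111100
213 = 11010101
118 = 01110110
226 = 11100010
Binary: 10111100.11010101.01110110.11100010


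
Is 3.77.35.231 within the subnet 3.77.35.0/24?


Subnet network: 3.77.35.0
Test IP AND mask: 3.77.35.0
Yes, 3.77.35.231 is in 3.77.35.0/24


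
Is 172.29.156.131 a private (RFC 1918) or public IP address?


RFC 1918 private ranges:
  10.0.0.0/8 (10.0.0.0 - 10.255.255.255)
  172.16.0.0/12 (172.16.0.0 - 172.31.255.255)
  192.168.0.0/16 (192.168.0.0 - 192.168.255.255)
Private (in 172.16.0.0/12)


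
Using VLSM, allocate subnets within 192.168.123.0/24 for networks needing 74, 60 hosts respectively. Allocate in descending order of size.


74 hosts -> /25 (126 usable): 192.168.123.0/25
60 hosts -> /26 (62 usable): 192.168.123.128/26
Allocation: 192.168.123.0/25 (74 hosts, 126 usable); 192.168.123.128/26 (60 hosts, 62 usable)


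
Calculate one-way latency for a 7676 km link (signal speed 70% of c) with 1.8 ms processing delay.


Speed = 0.7 * 3e5 km/s = 210000 km/s
Propagation delay = 7676 / 210000 = 0.0366 s = 36.5524 ms
Processing delay = 1.8 ms
Total one-way latency = 38.3524 ms


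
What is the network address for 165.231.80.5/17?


IP:   10100101.11100111.01010000.00000101
Mask: 11111111.11111111.10000000.00000000
AND operation:
Net:  10100101.11100111.00000000.00000000
Network: 165.231.0.0/17


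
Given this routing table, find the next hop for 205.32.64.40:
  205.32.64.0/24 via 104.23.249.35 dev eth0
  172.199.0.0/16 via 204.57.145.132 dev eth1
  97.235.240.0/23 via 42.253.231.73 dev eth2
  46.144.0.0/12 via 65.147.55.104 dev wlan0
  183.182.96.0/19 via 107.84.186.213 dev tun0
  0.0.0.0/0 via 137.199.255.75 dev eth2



Longest prefix match for 205.32.64.40:
  /24 205.32.64.0: MATCH
  /16 172.199.0.0: no
  /23 97.235.240.0: no
  /12 46.144.0.0: no
  /19 183.182.96.0: no
  /0 0.0.0.0: MATCH
Selected: next-hop 104.23.249.35 via eth0 (matched /24)


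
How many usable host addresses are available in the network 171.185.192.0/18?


Host bits = 32 - 18 = 14
Total addresses = 2^14 = 16384
Usable = total - 2 (network and broadcast)
Usable hosts: 16382


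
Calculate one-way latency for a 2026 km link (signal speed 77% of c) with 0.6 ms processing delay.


Speed = 0.77 * 3e5 km/s = 231000 km/s
Propagation delay = 2026 / 231000 = 0.0088 s = 8.7706 ms
Processing delay = 0.6 ms
Total one-way latency = 9.3706 ms


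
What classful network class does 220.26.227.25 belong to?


First octet: 220
Binary: 11011100
110xxxxx -> Class C (192-223)
Class C, default mask 255.255.255.0 (/24)


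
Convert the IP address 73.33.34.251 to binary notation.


73 = 01001001
33 = 00100001
34 = 00100010
251 = 11111011
Binary: 01001001.00100001.00100010.11111011


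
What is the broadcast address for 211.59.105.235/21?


Network: 211.59.104.0/21
Host bits = 11
Set all host bits to 1:
Broadcast: 211.59.111.255


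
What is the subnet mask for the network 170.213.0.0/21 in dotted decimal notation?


/21 means 21 network bits, 11 host bits
Binary: 11111111111111111111100000000000
Mask: 255.255.248.0


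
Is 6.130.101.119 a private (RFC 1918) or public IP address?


RFC 1918 private ranges:
  10.0.0.0/8 (10.0.0.0 - 10.255.255.255)
  172.16.0.0/12 (172.16.0.0 - 172.31.255.255)
  192.168.0.0/16 (192.168.0.0 - 192.168.255.255)
Public (not in any RFC 1918 range)


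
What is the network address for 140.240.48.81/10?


IP:   10001100.11110000.00110000.01010001
Mask: 11111111.11000000.00000000.00000000
AND operation:
Net:  10001100.11000000.00000000.00000000
Network: 140.192.0.0/10


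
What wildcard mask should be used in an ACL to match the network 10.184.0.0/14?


Subnet mask: 255.252.0.0
Wildcard = 255.255.255.255 - subnet mask
255 - 255 = 0
255 - 252 = 3
255 - 0 = 255
255 - 0 = 255
Wildcard: 0.3.255.255


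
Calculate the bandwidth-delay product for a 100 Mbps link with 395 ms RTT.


BDP = bandwidth * RTT
= 100 Mbps * 395 ms
= 100 * 1e6 * 395 / 1000 bits
= 39500000 bits
= 4937500 bytes
= 4821.7773 KB
BDP = 39500000 bits (4937500 bytes)


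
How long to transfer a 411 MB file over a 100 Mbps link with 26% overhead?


Effective throughput = 100 * (1 - 26/100) = 74 Mbps
File size in Mb = 411 * 8 = 3288 Mb
Time = 3288 / 74
Time = 44.4324 seconds


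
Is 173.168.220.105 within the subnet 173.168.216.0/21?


Subnet network: 173.168.216.0
Test IP AND mask: 173.168.216.0
Yes, 173.168.220.105 is in 173.168.216.0/21


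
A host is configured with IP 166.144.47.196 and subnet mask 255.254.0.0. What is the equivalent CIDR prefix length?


Binary: 11111111.11111110.00000000.00000000
Count leading 1s
Prefix: /15


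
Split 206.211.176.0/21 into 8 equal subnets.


New prefix = 21 + 3 = 24
Each subnet has 256 addresses
  206.211.176.0/24
  206.211.177.0/24
  206.211.178.0/24
  206.211.179.0/24
  206.211.180.0/24
  206.211.181.0/24
  206.211.182.0/24
  206.211.183.0/24
Subnets: 206.211.176.0/24, 206.211.177.0/24, 206.211.178.0/24, 206.211.179.0/24, 206.211.180.0/24, 206.211.181.0/24, 206.211.182.0/24, 206.211.183.0/24


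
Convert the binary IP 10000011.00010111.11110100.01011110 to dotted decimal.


10000011 = 131
00010111 = 23
11110100 = 244
01011110 = 94
IP: 131.23.244.94


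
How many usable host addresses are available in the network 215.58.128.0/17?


Host bits = 32 - 17 = 15
Total addresses = 2^15 = 32768
Usable = total - 2 (network and broadcast)
Usable hosts: 32766


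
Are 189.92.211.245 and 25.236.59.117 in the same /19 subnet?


Mask: 255.255.224.0
189.92.211.245 AND mask = 189.92.192.0
25.236.59.117 AND mask = 25.236.32.0
No, different subnets (189.92.192.0 vs 25.236.32.0)


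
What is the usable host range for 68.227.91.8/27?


Network: 68.227.91.0
Broadcast: 68.227.91.31
First usable = network + 1
Last usable = broadcast - 1
Range: 68.227.91.1 to 68.227.91.30


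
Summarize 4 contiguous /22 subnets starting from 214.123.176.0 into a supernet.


Original prefix: /22
Number of subnets: 4 = 2^2
New prefix = 22 - 2 = 20
Supernet: 214.123.176.0/20


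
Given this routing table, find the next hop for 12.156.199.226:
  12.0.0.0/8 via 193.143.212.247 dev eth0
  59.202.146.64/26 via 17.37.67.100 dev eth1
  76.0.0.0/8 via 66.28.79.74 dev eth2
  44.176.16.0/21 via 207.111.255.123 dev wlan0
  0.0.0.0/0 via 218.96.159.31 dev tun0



Longest prefix match for 12.156.199.226:
  /8 12.0.0.0: MATCH
  /26 59.202.146.64: no
  /8 76.0.0.0: no
  /21 44.176.16.0: no
  /0 0.0.0.0: MATCH
Selected: next-hop 193.143.212.247 via eth0 (matched /8)


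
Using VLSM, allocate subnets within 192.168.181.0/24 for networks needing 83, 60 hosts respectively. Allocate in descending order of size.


83 hosts -> /25 (126 usable): 192.168.181.0/25
60 hosts -> /26 (62 usable): 192.168.181.128/26
Allocation: 192.168.181.0/25 (83 hosts, 126 usable); 192.168.181.128/26 (60 hosts, 62 usable)


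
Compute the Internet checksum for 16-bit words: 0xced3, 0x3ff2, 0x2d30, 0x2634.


Sum all words (with carry folding):
+ 0xced3 = 0xced3
+ 0x3ff2 = 0x0ec6
+ 0x2d30 = 0x3bf6
+ 0x2634 = 0x622a
One's complement: ~0x622a
Checksum = 0x9dd5


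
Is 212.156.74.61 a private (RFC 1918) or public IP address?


RFC 1918 private ranges:
  10.0.0.0/8 (10.0.0.0 - 10.255.255.255)
  172.16.0.0/12 (172.16.0.0 - 172.31.255.255)
  192.168.0.0/16 (192.168.0.0 - 192.168.255.255)
Public (not in any RFC 1918 range)


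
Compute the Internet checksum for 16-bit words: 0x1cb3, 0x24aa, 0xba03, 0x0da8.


Sum all words (with carry folding):
+ 0x1cb3 = 0x1cb3
+ 0x24aa = 0x415d
+ 0xba03 = 0xfb60
+ 0x0da8 = 0x0909
One's complement: ~0x0909
Checksum = 0xf6f6


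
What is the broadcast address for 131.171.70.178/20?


Network: 131.171.64.0/20
Host bits = 12
Set all host bits to 1:
Broadcast: 131.171.79.255


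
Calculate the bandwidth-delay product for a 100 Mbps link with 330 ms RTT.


BDP = bandwidth * RTT
= 100 Mbps * 330 ms
= 100 * 1e6 * 330 / 1000 bits
= 33000000 bits
= 4125000 bytes
= 4028.3203 KB
BDP = 33000000 bits (4125000 bytes)


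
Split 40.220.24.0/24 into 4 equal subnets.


New prefix = 24 + 2 = 26
Each subnet has 64 addresses
  40.220.24.0/26
  40.220.24.64/26
  40.220.24.128/26
  40.220.24.192/26
Subnets: 40.220.24.0/26, 40.220.24.64/26, 40.220.24.128/26, 40.220.24.192/26


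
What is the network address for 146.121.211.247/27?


IP:   10010010.01111001.11010011.11110111
Mask: 11111111.11111111.11111111.11100000
AND operation:
Net:  10010010.01111001.11010011.11100000
Network: 146.121.211.224/27


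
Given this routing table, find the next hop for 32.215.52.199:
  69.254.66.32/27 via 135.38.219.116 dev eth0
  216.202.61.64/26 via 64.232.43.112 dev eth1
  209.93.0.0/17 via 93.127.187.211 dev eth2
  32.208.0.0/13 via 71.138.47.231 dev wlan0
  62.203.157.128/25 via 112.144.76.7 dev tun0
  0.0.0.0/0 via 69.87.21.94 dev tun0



Longest prefix match for 32.215.52.199:
  /27 69.254.66.32: no
  /26 216.202.61.64: no
  /17 209.93.0.0: no
  /13 32.208.0.0: MATCH
  /25 62.203.157.128: no
  /0 0.0.0.0: MATCH
Selected: next-hop 71.138.47.231 via wlan0 (matched /13)


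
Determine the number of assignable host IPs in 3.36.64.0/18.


Host bits = 32 - 18 = 14
Total addresses = 2^14 = 16384
Usable = total - 2 (network and broadcast)
Usable hosts: 16382


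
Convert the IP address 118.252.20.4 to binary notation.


118 = 01110110
252 = 11111100
20 = 00010100
4 = 00000100
Binary: 01110110.11111100.00010100.00000100


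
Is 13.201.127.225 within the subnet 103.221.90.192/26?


Subnet network: 103.221.90.192
Test IP AND mask: 13.201.127.192
No, 13.201.127.225 is not in 103.221.90.192/26


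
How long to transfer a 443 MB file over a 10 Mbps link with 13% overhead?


Effective throughput = 10 * (1 - 13/100) = 8.7 Mbps
File size in Mb = 443 * 8 = 3544 Mb
Time = 3544 / 8.7
Time = 407.3563 seconds


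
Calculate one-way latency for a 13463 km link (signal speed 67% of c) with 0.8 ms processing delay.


Speed = 0.67 * 3e5 km/s = 201000 km/s
Propagation delay = 13463 / 201000 = 0.067 s = 66.9801 ms
Processing delay = 0.8 ms
Total one-way latency = 67.7801 ms


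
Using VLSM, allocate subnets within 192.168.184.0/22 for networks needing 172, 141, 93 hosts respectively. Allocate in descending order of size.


172 hosts -> /24 (254 usable): 192.168.184.0/24
141 hosts -> /24 (254 usable): 192.168.185.0/24
93 hosts -> /25 (126 usable): 192.168.186.0/25
Allocation: 192.168.184.0/24 (172 hosts, 254 usable); 192.168.185.0/24 (141 hosts, 254 usable); 192.168.186.0/25 (93 hosts, 126 usable)


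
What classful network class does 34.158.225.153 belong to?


First octet: 34
Binary: 00100010
0xxxxxxx -> Class A (1-126)
Class A, default mask 255.0.0.0 (/8)


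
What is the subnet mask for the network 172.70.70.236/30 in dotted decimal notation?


/30 means 30 network bits, 2 host bits
Binary: 11111111111111111111111111111100
Mask: 255.255.255.252


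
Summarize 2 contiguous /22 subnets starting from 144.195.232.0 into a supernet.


Original prefix: /22
Number of subnets: 2 = 2^1
New prefix = 22 - 1 = 21
Supernet: 144.195.232.0/21


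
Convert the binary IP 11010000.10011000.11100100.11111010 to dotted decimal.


11010000 = 208
10011000 = 152
11100100 = 228
11111010 = 250
IP: 208.152.228.250


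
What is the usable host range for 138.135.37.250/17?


Network: 138.135.0.0
Broadcast: 138.135.127.255
First usable = network + 1
Last usable = broadcast - 1
Range: 138.135.0.1 to 138.135.127.254


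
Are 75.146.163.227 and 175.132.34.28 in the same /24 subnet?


Mask: 255.255.255.0
75.146.163.227 AND mask = 75.146.163.0
175.132.34.28 AND mask = 175.132.34.0
No, different subnets (75.146.163.0 vs 175.132.34.0)


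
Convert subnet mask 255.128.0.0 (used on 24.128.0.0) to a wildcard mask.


Subnet mask: 255.128.0.0
Wildcard = 255.255.255.255 - subnet mask
255 - 255 = 0
255 - 128 = 127
255 - 0 = 255
255 - 0 = 255
Wildcard: 0.127.255.255


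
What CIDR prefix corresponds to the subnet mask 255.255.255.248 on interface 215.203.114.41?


Binary: 11111111.11111111.11111111.11111000
Count leading 1s
Prefix: /29


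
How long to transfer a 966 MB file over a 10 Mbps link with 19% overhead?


Effective throughput = 10 * (1 - 19/100) = 8.1 Mbps
File size in Mb = 966 * 8 = 7728 Mb
Time = 7728 / 8.1
Time = 954.0741 seconds


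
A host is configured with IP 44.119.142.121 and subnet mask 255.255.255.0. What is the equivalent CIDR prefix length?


Binary: 11111111.11111111.11111111.00000000
Count leading 1s
Prefix: /24


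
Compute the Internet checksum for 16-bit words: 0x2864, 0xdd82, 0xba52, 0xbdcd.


Sum all words (with carry folding):
+ 0x2864 = 0x2864
+ 0xdd82 = 0x05e7
+ 0xba52 = 0xc039
+ 0xbdcd = 0x7e07
One's complement: ~0x7e07
Checksum = 0x81f8


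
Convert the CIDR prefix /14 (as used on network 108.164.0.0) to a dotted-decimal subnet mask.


/14 means 14 network bits, 18 host bits
Binary: 11111111111111000000000000000000
Mask: 255.252.0.0


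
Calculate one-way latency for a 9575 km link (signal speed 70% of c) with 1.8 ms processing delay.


Speed = 0.7 * 3e5 km/s = 210000 km/s
Propagation delay = 9575 / 210000 = 0.0456 s = 45.5952 ms
Processing delay = 1.8 ms
Total one-way latency = 47.3952 ms
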